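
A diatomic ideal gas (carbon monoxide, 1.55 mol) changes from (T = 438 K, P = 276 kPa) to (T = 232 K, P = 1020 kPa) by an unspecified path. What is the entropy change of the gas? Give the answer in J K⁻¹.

ΔS = -45.5 J/K

ΔS = nC_p ln(T₂/T₁) − nR ln(P₂/P₁), with C_p = 7R/2 = 29.1 J mol⁻¹ K⁻¹ for a diatomic ideal gas.
ΔS = 1.55 × [29.1 × ln(232/438) − 8.314 × ln(1020/276)] = -45.5 J/K.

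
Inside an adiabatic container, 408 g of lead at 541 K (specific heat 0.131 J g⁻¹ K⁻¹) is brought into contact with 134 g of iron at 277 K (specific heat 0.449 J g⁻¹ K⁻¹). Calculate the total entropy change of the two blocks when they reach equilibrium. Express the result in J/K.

ΔS_total = 6.31 J/K

Energy balance: T_f = (m₁c₁T₁ + m₂c₂T₂)/(m₁c₁ + m₂c₂) = 401.19 K.
ΔS₁ = m₁c₁ ln(T_f/T₁) = 53.448 × ln(401.19/541) = -15.98 J/K.
ΔS₂ = m₂c₂ ln(T_f/T₂) = 60.166 × ln(401.19/277) = 22.29 J/K.
ΔS_total = -15.98 + 22.29 = 6.31 J/K.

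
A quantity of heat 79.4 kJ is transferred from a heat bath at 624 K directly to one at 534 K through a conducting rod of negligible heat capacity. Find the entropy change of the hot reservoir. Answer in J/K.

ΔS_hot = -127 J/K

The hot reservoir loses heat Q, so ΔS_hot = −Q/T_H = −79400/624 = -127 J/K.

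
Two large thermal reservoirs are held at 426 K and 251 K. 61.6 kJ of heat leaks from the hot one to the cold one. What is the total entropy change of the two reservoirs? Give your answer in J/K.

ΔS_total = 101 J/K

ΔS_hot = −Q/T_H = −61600/426 = -144.6 J/K and ΔS_cold = +Q/T_C = 61600/251 = 245.4 J/K.
ΔS_total = -144.6 + 245.4 = 101 J/K, positive as the second law requires.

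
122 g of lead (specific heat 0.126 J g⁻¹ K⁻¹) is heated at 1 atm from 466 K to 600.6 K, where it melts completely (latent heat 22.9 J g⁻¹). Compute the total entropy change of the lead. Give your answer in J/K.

ΔS = 8.55 J/K

Warming step: ΔS₁ = m c ln(T_tr/T_i) = 122 × 0.126 × ln(600.6/466) = 3.901 J/K.
Phase change: ΔS₂ = +mL/T_tr = 122 × 22.9 / 600.6 = 4.652 J/K.
ΔS_total = (3.901) + (4.652) = 8.55 J/K.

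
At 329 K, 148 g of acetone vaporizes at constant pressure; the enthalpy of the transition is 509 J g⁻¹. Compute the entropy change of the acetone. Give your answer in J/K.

ΔS = 229 J/K

Heat absorbed by the substance: Q = mL = 148 × 509 = 75332 J.
At constant T, ΔS = Q_rev/T = 75332 / 329 = 229 J/K.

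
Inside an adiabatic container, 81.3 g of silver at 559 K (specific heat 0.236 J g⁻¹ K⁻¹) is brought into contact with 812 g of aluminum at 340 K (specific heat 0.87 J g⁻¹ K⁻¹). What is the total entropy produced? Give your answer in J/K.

Energy balance: T_f = (m₁c₁T₁ + m₂c₂T₂)/(m₁c₁ + m₂c₂) = 345.79 K.
ΔS₁ = m₁c₁ ln(T_f/T₁) = 19.1868 × ln(345.79/559) = -9.216 J/K.
ΔS₂ = m₂c₂ ln(T_f/T₂) = 706.44 × ln(345.79/340) = 11.93 J/K.
ΔS_total = -9.216 + 11.93 = 2.71 J/K.

ΔS_total = 2.71 J/K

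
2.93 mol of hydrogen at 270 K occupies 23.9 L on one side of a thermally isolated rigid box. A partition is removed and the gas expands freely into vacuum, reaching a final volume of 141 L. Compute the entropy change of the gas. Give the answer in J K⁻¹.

ΔS_gas = 43.2 J/K

For an ideal gas in free expansion Q = 0 and W = 0, so T is unchanged.
Entropy is a state function; using a reversible isothermal path, ΔS_gas = nR ln(V₂/V₁) = 2.93 × 8.314 × ln(141/23.9) = 43.2 J/K.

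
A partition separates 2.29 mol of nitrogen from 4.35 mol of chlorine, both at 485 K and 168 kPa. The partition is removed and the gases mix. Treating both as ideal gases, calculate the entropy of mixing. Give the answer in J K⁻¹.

ΔS_mix = 35.6 J/K

Mole fractions: x_A = 2.29/6.64 = 0.345, x_B = 0.655.
ΔS_mix = −R(n_A ln x_A + n_B ln x_B) = −8.314 × (2.29 ln 0.345 + 4.35 ln 0.655) = 35.6 J/K.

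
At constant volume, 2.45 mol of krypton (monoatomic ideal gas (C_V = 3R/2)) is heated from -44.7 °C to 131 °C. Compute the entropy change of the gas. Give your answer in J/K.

ΔS = 17.4 J/K

In kelvin: T₁ = 228.45 K, T₂ = 404.15 K. At constant volume, ΔS = nC_V ln(T₂/T₁) with C_V = 3R/2 = 12.47 J mol⁻¹ K⁻¹.
ΔS = 2.45 × 12.47 × ln(404.15/228.45) = 17.4 J/K.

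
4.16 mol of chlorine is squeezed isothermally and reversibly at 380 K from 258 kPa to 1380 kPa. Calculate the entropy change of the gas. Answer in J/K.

ΔS_gas = -58 J/K

For an isothermal ideal gas ΔS_gas = nR ln(P₁/P₂) = 4.16 × 8.314 × ln(258/1380) = -58 J/K.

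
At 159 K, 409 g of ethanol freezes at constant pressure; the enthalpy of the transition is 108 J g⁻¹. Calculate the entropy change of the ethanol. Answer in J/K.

Heat released by the substance: Q = −mL = −409 × 108 = −44172 J.
At constant T, ΔS = Q_rev/T = −44172 / 159 = -278 J/K.

ΔS = -278 J/K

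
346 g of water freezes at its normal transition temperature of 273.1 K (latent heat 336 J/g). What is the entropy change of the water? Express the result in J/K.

ΔS = -426 J/K

Heat released by the substance: Q = −mL = −346 × 336 = −116256 J.
At constant T, ΔS = Q_rev/T = −116256 / 273.1 = -426 J/K.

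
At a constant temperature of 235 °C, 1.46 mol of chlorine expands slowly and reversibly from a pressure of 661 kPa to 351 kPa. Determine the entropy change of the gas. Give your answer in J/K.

For an isothermal ideal gas ΔS_gas = nR ln(P₁/P₂) = 1.46 × 8.314 × ln(661/351) = 7.68 J/K.

ΔS_gas = 7.68 J/K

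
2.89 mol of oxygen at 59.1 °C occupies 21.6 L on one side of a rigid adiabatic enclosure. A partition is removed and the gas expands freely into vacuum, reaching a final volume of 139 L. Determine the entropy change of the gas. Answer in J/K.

ΔS_gas = 44.7 J/K

For an ideal gas in free expansion Q = 0 and W = 0, so T is unchanged.
Entropy is a state function; using a reversible isothermal path, ΔS_gas = nR ln(V₂/V₁) = 2.89 × 8.314 × ln(139/21.6) = 44.7 J/K.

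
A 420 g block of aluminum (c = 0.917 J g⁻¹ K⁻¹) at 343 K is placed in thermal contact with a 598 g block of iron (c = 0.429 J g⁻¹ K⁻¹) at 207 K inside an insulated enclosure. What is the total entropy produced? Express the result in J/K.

Energy balance: T_f = (m₁c₁T₁ + m₂c₂T₂)/(m₁c₁ + m₂c₂) = 288.63 K.
ΔS₁ = m₁c₁ ln(T_f/T₁) = 385.14 × ln(288.63/343) = -66.47 J/K.
ΔS₂ = m₂c₂ ln(T_f/T₂) = 256.542 × ln(288.63/207) = 85.28 J/K.
ΔS_total = -66.47 + 85.28 = 18.8 J/K.

ΔS_total = 18.8 J/K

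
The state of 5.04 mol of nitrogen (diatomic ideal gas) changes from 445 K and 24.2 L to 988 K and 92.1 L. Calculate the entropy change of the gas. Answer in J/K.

ΔS = 140 J/K

Entropy is a state function: ΔS = nC_V ln(T₂/T₁) + nR ln(V₂/V₁), with C_V = 5R/2 = 20.79 J mol⁻¹ K⁻¹ for a diatomic ideal gas.
ΔS = 5.04 × [20.79 × ln(988/445) + 8.314 × ln(92.1/24.2)] = 140 J/K.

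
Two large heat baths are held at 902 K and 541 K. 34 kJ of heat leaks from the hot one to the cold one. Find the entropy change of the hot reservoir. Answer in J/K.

The hot reservoir loses heat Q, so ΔS_hot = −Q/T_H = −34000/902 = -37.7 J/K.

ΔS_hot = -37.7 J/K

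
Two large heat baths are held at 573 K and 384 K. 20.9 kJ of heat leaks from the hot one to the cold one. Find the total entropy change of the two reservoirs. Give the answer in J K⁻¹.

ΔS_total = 18 J/K

ΔS_hot = −Q/T_H = −20900/573 = -36.47 J/K and ΔS_cold = +Q/T_C = 20900/384 = 54.43 J/K.
ΔS_total = -36.47 + 54.43 = 18 J/K, positive as the second law requires.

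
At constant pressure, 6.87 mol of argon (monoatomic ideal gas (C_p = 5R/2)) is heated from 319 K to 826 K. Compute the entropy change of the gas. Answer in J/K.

ΔS = 136 J/K

At constant pressure, ΔS = nC_p ln(T₂/T₁) with C_p = 5R/2 = 20.79 J mol⁻¹ K⁻¹.
ΔS = 6.87 × 20.79 × ln(826/319) = 136 J/K.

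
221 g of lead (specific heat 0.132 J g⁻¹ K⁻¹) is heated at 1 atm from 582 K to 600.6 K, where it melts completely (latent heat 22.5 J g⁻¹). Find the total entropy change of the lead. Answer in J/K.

ΔS = 9.2 J/K

Warming step: ΔS₁ = m c ln(T_tr/T_i) = 221 × 0.132 × ln(600.6/582) = 0.9177 J/K.
Phase change: ΔS₂ = +mL/T_tr = 221 × 22.5 / 600.6 = 8.279 J/K.
ΔS_total = (0.9177) + (8.279) = 9.2 J/K.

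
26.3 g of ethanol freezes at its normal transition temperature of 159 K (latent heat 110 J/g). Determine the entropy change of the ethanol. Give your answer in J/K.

Heat released by the substance: Q = −mL = −26.3 × 110 = −2893 J.
At constant T, ΔS = Q_rev/T = −2893 / 159 = -18.2 J/K.

ΔS = -18.2 J/K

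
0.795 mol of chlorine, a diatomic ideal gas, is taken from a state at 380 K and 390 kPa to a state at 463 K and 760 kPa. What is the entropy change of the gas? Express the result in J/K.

ΔS = nC_p ln(T₂/T₁) − nR ln(P₂/P₁), with C_p = 7R/2 = 29.1 J mol⁻¹ K⁻¹ for a diatomic ideal gas.
ΔS = 0.795 × [29.1 × ln(463/380) − 8.314 × ln(760/390)] = 0.16 J/K.

ΔS = 0.16 J/K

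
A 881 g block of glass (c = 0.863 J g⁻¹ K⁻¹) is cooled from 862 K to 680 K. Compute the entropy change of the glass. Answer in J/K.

ΔS = ∫dQ_rev/T = m c ln(T₂/T₁) = 881 × 0.863 × ln(680/862) = -180 J/K.

ΔS = -180 J/K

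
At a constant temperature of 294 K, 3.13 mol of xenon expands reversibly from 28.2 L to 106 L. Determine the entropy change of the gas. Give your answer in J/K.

For an isothermal ideal gas ΔS_gas = nR ln(V₂/V₁) = 3.13 × 8.314 × ln(106/28.2) = 34.5 J/K.

ΔS_gas = 34.5 J/K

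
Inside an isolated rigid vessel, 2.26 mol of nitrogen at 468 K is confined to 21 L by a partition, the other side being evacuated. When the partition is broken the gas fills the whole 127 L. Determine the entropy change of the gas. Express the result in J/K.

No heat is exchanged and no work is done, so the ideal-gas temperature stays constant.
Entropy is a state function; using a reversible isothermal path, ΔS_gas = nR ln(V₂/V₁) = 2.26 × 8.314 × ln(127/21) = 33.8 J/K.

ΔS_gas = 33.8 J/K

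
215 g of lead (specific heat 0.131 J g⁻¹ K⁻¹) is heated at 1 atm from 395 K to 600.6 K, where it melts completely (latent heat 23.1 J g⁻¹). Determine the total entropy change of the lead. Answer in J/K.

ΔS = 20.1 J/K

Warming step: ΔS₁ = m c ln(T_tr/T_i) = 215 × 0.131 × ln(600.6/395) = 11.8 J/K.
Phase change: ΔS₂ = +mL/T_tr = 215 × 23.1 / 600.6 = 8.269 J/K.
ΔS_total = (11.8) + (8.269) = 20.1 J/K.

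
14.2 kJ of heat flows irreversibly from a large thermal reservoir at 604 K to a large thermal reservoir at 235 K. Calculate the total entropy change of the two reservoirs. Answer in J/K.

ΔS_hot = −Q/T_H = −14200/604 = -23.51 J/K and ΔS_cold = +Q/T_C = 14200/235 = 60.43 J/K.
ΔS_total = -23.51 + 60.43 = 36.9 J/K, positive as the second law requires.

ΔS_total = 36.9 J/K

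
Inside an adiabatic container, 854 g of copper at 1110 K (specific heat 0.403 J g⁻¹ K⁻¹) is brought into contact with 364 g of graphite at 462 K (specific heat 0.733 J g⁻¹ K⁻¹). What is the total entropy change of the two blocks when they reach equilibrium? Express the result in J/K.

ΔS_total = 54.1 J/K

Energy balance: T_f = (m₁c₁T₁ + m₂c₂T₂)/(m₁c₁ + m₂c₂) = 827.02 K.
ΔS₁ = m₁c₁ ln(T_f/T₁) = 344.162 × ln(827.02/1110) = -101.3 J/K.
ΔS₂ = m₂c₂ ln(T_f/T₂) = 266.812 × ln(827.02/462) = 155.4 J/K.
ΔS_total = -101.3 + 155.4 = 54.1 J/K.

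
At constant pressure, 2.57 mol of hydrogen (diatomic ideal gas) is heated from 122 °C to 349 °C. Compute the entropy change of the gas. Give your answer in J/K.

In kelvin: T₁ = 395.15 K, T₂ = 622.15 K. At constant pressure, ΔS = nC_p ln(T₂/T₁) with C_p = 7R/2 = 29.1 J mol⁻¹ K⁻¹.
ΔS = 2.57 × 29.1 × ln(622.15/395.15) = 33.9 J/K.

ΔS = 33.9 J/K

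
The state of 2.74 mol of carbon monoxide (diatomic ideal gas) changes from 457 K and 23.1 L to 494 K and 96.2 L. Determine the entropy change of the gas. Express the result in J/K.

ΔS = 36.9 J/K

Entropy is a state function: ΔS = nC_V ln(T₂/T₁) + nR ln(V₂/V₁), with C_V = 5R/2 = 20.79 J mol⁻¹ K⁻¹ for a diatomic ideal gas.
ΔS = 2.74 × [20.79 × ln(494/457) + 8.314 × ln(96.2/23.1)] = 36.9 J/K.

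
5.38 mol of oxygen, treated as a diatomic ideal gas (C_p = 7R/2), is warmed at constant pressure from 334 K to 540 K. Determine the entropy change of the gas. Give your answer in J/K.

ΔS = 75.2 J/K

At constant pressure, ΔS = nC_p ln(T₂/T₁) with C_p = 7R/2 = 29.1 J mol⁻¹ K⁻¹.
ΔS = 5.38 × 29.1 × ln(540/334) = 75.2 J/K.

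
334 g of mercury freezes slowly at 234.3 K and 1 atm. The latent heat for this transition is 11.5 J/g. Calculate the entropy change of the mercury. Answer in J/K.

Heat released by the substance: Q = −mL = −334 × 11.5 = −3841 J.
At constant T, ΔS = Q_rev/T = −3841 / 234.3 = -16.4 J/K.

ΔS = -16.4 J/K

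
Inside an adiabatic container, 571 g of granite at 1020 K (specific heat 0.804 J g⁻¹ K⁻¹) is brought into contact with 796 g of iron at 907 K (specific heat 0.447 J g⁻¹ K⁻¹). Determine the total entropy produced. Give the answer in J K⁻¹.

Energy balance: T_f = (m₁c₁T₁ + m₂c₂T₂)/(m₁c₁ + m₂c₂) = 970.66 K.
ΔS₁ = m₁c₁ ln(T_f/T₁) = 459.084 × ln(970.66/1020) = -22.762 J/K.
ΔS₂ = m₂c₂ ln(T_f/T₂) = 355.812 × ln(970.66/907) = 24.136 J/K.
ΔS_total = -22.762 + 24.136 = 1.37 J/K.

ΔS_total = 1.37 J/K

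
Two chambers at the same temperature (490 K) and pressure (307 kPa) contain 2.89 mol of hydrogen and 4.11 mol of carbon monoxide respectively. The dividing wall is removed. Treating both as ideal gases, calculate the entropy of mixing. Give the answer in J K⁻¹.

Mole fractions: x_A = 2.89/7 = 0.413, x_B = 0.587.
ΔS_mix = −R(n_A ln x_A + n_B ln x_B) = −8.314 × (2.89 ln 0.413 + 4.11 ln 0.587) = 39.5 J/K.

ΔS_mix = 39.5 J/K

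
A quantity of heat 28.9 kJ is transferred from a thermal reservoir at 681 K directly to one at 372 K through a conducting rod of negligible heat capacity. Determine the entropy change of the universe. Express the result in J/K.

ΔS_total = 35.3 J/K

ΔS_hot = −Q/T_H = −28900/681 = -42.4376 J/K and ΔS_cold = +Q/T_C = 28900/372 = 77.6882 J/K.
ΔS_total = -42.4376 + 77.6882 = 35.3 J/K, positive as the second law requires.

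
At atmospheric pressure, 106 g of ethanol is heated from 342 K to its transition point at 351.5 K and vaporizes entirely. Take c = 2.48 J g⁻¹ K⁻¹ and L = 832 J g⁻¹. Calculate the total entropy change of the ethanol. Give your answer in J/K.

ΔS = 258 J/K

Warming step: ΔS₁ = m c ln(T_tr/T_i) = 106 × 2.48 × ln(351.5/342) = 7.203 J/K.
Phase change: ΔS₂ = +mL/T_tr = 106 × 832 / 351.5 = 250.9 J/K.
ΔS_total = (7.203) + (250.9) = 258 J/K.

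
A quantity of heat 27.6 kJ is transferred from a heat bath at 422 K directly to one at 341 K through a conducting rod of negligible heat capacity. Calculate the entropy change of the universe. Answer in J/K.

ΔS_total = 15.5 J/K

ΔS_hot = −Q/T_H = −27600/422 = -65.4 J/K and ΔS_cold = +Q/T_C = 27600/341 = 80.94 J/K.
ΔS_total = -65.4 + 80.94 = 15.5 J/K, positive as the second law requires.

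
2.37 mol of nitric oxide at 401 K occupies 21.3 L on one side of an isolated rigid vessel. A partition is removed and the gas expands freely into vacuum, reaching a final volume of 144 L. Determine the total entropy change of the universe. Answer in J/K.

ΔS_universe = 37.7 J/K

No heat is exchanged and no work is done, so the ideal-gas temperature stays constant.
Entropy is a state function; using a reversible isothermal path, ΔS_gas = nR ln(V₂/V₁) = 2.37 × 8.314 × ln(144/21.3) = 37.7 J/K.
The insulated surroundings exchange no heat, so ΔS_surr = 0 and ΔS_universe = ΔS_gas.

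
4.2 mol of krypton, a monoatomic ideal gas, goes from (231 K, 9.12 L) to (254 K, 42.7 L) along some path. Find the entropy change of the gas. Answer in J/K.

ΔS = 58.9 J/K

Entropy is a state function: ΔS = nC_V ln(T₂/T₁) + nR ln(V₂/V₁), with C_V = 3R/2 = 12.47 J mol⁻¹ K⁻¹ for a monoatomic ideal gas.
ΔS = 4.2 × [12.47 × ln(254/231) + 8.314 × ln(42.7/9.12)] = 58.9 J/K.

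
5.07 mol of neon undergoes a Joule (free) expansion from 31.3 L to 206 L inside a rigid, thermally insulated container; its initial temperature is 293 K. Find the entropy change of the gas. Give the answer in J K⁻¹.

No heat is exchanged and no work is done, so the ideal-gas temperature stays constant.
Entropy is a state function; using a reversible isothermal path, ΔS_gas = nR ln(V₂/V₁) = 5.07 × 8.314 × ln(206/31.3) = 79.4 J/K.

ΔS_gas = 79.4 J/K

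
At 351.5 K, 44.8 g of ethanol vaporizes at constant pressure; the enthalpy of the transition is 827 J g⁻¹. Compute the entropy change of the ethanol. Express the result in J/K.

ΔS = 105 J/K

Heat absorbed by the substance: Q = mL = 44.8 × 827 = 37049.6 J.
At constant T, ΔS = Q_rev/T = 37049.6 / 351.5 = 105 J/K.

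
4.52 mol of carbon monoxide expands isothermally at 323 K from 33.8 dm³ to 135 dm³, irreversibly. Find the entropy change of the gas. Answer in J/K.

Entropy is a state function, so ΔS_gas depends only on the end states.
For an isothermal ideal gas ΔS_gas = nR ln(V₂/V₁) = 4.52 × 8.314 × ln(135/33.8) = 52 J/K.

ΔS_gas = 52 J/K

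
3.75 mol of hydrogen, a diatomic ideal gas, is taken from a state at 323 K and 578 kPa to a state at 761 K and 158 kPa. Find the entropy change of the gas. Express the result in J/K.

ΔS = nC_p ln(T₂/T₁) − nR ln(P₂/P₁), with C_p = 7R/2 = 29.1 J mol⁻¹ K⁻¹ for a diatomic ideal gas.
ΔS = 3.75 × [29.1 × ln(761/323) − 8.314 × ln(158/578)] = 134 J/K.

ΔS = 134 J/K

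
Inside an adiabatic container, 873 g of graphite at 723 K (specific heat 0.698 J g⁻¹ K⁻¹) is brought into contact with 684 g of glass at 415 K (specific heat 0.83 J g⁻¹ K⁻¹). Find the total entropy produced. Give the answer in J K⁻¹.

Energy balance: T_f = (m₁c₁T₁ + m₂c₂T₂)/(m₁c₁ + m₂c₂) = 574.45 K.
ΔS₁ = m₁c₁ ln(T_f/T₁) = 609.354 × ln(574.45/723) = -140.2 J/K.
ΔS₂ = m₂c₂ ln(T_f/T₂) = 567.72 × ln(574.45/415) = 184.6 J/K.
ΔS_total = -140.2 + 184.6 = 44.4 J/K.

ΔS_total = 44.4 J/K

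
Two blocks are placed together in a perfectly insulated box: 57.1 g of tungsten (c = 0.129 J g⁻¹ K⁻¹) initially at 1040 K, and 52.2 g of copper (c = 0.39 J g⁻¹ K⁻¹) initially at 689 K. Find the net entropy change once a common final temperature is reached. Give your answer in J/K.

ΔS_total = 0.487 J/K

Energy balance: T_f = (m₁c₁T₁ + m₂c₂T₂)/(m₁c₁ + m₂c₂) = 782.26 K.
ΔS₁ = m₁c₁ ln(T_f/T₁) = 7.3659 × ln(782.26/1040) = -2.09776 J/K.
ΔS₂ = m₂c₂ ln(T_f/T₂) = 20.358 × ln(782.26/689) = 2.58427 J/K.
ΔS_total = -2.09776 + 2.58427 = 0.487 J/K.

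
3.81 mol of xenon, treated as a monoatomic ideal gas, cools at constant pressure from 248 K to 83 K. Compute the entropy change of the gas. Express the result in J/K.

ΔS = -86.7 J/K

At constant pressure, ΔS = nC_p ln(T₂/T₁) with C_p = 5R/2 = 20.79 J mol⁻¹ K⁻¹.
ΔS = 3.81 × 20.79 × ln(83/248) = -86.7 J/K.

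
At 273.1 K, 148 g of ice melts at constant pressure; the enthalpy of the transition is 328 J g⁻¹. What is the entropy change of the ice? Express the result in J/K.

ΔS = 178 J/K

Heat absorbed by the substance: Q = mL = 148 × 328 = 48544 J.
At constant T, ΔS = Q_rev/T = 48544 / 273.1 = 178 J/K.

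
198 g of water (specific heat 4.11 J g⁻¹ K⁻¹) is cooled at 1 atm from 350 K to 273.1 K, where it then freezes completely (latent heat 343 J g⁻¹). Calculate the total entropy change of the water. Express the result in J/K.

ΔS = -451 J/K

Cooling step: ΔS₁ = m c ln(T_tr/T_i) = 198 × 4.11 × ln(273.1/350) = -201.9 J/K.
Phase change: ΔS₂ = −mL/T_tr = −198 × 343 / 273.1 = -248.7 J/K.
ΔS_total = (-201.9) + (-248.7) = -451 J/K.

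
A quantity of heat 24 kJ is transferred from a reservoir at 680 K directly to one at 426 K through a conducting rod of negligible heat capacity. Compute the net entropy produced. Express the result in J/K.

ΔS_total = 21 J/K

ΔS_hot = −Q/T_H = −24000/680 = -35.294 J/K and ΔS_cold = +Q/T_C = 24000/426 = 56.338 J/K.
ΔS_total = -35.294 + 56.338 = 21 J/K, positive as the second law requires.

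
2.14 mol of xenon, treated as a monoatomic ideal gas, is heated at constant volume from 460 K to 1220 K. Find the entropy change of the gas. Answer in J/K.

ΔS = 26 J/K

At constant volume, ΔS = nC_V ln(T₂/T₁) with C_V = 3R/2 = 12.47 J mol⁻¹ K⁻¹.
ΔS = 2.14 × 12.47 × ln(1220/460) = 26 J/K.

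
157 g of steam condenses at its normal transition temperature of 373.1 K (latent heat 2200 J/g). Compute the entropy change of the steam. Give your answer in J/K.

Heat released by the substance: Q = −mL = −157 × 2200 = −345400 J.
At constant T, ΔS = Q_rev/T = −345400 / 373.1 = -926 J/K.

ΔS = -926 J/K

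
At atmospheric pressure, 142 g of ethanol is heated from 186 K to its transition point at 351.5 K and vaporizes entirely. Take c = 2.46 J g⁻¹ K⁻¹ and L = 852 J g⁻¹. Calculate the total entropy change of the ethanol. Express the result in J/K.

Warming step: ΔS₁ = m c ln(T_tr/T_i) = 142 × 2.46 × ln(351.5/186) = 222.33 J/K.
Phase change: ΔS₂ = +mL/T_tr = 142 × 852 / 351.5 = 344.19 J/K.
ΔS_total = (222.33) + (344.19) = 567 J/K.

ΔS = 567 J/K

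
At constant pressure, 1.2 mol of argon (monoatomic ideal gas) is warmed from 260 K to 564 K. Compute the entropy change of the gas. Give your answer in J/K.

ΔS = 19.3 J/K

At constant pressure, ΔS = nC_p ln(T₂/T₁) with C_p = 5R/2 = 20.79 J mol⁻¹ K⁻¹.
ΔS = 1.2 × 20.79 × ln(564/260) = 19.3 J/K.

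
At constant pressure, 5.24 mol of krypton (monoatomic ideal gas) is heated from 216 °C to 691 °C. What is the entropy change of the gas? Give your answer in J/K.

In kelvin: T₁ = 489.15 K, T₂ = 964.15 K. At constant pressure, ΔS = nC_p ln(T₂/T₁) with C_p = 5R/2 = 20.79 J mol⁻¹ K⁻¹.
ΔS = 5.24 × 20.79 × ln(964.15/489.15) = 73.9 J/K.

ΔS = 73.9 J/K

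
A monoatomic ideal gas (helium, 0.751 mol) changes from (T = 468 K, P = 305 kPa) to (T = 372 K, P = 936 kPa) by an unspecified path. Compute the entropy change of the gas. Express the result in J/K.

ΔS = nC_p ln(T₂/T₁) − nR ln(P₂/P₁), with C_p = 5R/2 = 20.79 J mol⁻¹ K⁻¹ for a monoatomic ideal gas.
ΔS = 0.751 × [20.79 × ln(372/468) − 8.314 × ln(936/305)] = -10.6 J/K.

ΔS = -10.6 J/K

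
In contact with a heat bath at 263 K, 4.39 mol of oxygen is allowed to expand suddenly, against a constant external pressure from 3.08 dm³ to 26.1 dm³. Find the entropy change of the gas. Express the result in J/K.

Entropy is a state function, so ΔS_gas depends only on the end states.
For an isothermal ideal gas ΔS_gas = nR ln(V₂/V₁) = 4.39 × 8.314 × ln(26.1/3.08) = 78 J/K.

ΔS_gas = 78 J/K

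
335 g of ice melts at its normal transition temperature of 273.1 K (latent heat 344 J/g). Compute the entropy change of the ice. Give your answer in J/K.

Heat absorbed by the substance: Q = mL = 335 × 344 = 115240 J.
At constant T, ΔS = Q_rev/T = 115240 / 273.1 = 422 J/K.

ΔS = 422 J/K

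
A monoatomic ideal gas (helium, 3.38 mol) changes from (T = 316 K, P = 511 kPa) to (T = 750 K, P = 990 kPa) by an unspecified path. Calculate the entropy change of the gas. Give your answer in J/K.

ΔS = nC_p ln(T₂/T₁) − nR ln(P₂/P₁), with C_p = 5R/2 = 20.79 J mol⁻¹ K⁻¹ for a monoatomic ideal gas.
ΔS = 3.38 × [20.79 × ln(750/316) − 8.314 × ln(990/511)] = 42.1 J/K.

ΔS = 42.1 J/K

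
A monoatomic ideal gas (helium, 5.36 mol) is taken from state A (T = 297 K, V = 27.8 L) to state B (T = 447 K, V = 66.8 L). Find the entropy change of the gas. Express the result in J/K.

Entropy is a state function: ΔS = nC_V ln(T₂/T₁) + nR ln(V₂/V₁), with C_V = 3R/2 = 12.47 J mol⁻¹ K⁻¹ for a monoatomic ideal gas.
ΔS = 5.36 × [12.47 × ln(447/297) + 8.314 × ln(66.8/27.8)] = 66.4 J/K.

ΔS = 66.4 J/K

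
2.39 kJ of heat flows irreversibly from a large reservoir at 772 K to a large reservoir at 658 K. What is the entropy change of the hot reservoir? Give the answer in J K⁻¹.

The hot reservoir loses heat Q, so ΔS_hot = −Q/T_H = −2390/772 = -3.1 J/K.

ΔS_hot = -3.1 J/K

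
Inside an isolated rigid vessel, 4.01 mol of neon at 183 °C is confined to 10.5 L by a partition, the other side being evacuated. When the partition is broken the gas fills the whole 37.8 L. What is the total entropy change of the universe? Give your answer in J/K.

ΔS_universe = 42.7 J/K

For an ideal gas in free expansion Q = 0 and W = 0, so T is unchanged.
Entropy is a state function; using a reversible isothermal path, ΔS_gas = nR ln(V₂/V₁) = 4.01 × 8.314 × ln(37.8/10.5) = 42.7 J/K.
The insulated surroundings exchange no heat, so ΔS_surr = 0 and ΔS_universe = ΔS_gas.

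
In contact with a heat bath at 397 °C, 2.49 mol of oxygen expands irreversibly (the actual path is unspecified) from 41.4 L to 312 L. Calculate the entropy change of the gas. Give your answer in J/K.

Entropy is a state function, so ΔS_gas depends only on the end states.
For an isothermal ideal gas ΔS_gas = nR ln(V₂/V₁) = 2.49 × 8.314 × ln(312/41.4) = 41.8 J/K.

ΔS_gas = 41.8 J/K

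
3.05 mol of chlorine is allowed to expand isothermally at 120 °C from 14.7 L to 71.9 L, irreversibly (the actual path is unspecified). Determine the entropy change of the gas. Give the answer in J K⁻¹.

ΔS_gas = 40.3 J/K

Entropy is a state function, so ΔS_gas depends only on the end states.
For an isothermal ideal gas ΔS_gas = nR ln(V₂/V₁) = 3.05 × 8.314 × ln(71.9/14.7) = 40.3 J/K.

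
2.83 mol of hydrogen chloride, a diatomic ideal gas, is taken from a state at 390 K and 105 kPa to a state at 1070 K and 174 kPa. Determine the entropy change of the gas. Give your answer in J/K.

ΔS = 71.2 J/K

ΔS = nC_p ln(T₂/T₁) − nR ln(P₂/P₁), with C_p = 7R/2 = 29.1 J mol⁻¹ K⁻¹ for a diatomic ideal gas.
ΔS = 2.83 × [29.1 × ln(1070/390) − 8.314 × ln(174/105)] = 71.2 J/K.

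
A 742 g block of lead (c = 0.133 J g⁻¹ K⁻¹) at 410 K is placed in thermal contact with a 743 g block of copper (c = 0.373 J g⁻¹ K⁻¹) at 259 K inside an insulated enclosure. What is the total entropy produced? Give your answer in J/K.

Energy balance: T_f = (m₁c₁T₁ + m₂c₂T₂)/(m₁c₁ + m₂c₂) = 298.65 K.
ΔS₁ = m₁c₁ ln(T_f/T₁) = 98.686 × ln(298.65/410) = -31.27 J/K.
ΔS₂ = m₂c₂ ln(T_f/T₂) = 277.139 × ln(298.65/259) = 39.48 J/K.
ΔS_total = -31.27 + 39.48 = 8.21 J/K.

ΔS_total = 8.21 J/K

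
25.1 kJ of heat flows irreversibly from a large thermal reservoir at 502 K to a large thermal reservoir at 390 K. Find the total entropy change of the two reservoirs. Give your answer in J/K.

ΔS_total = 14.4 J/K

ΔS_hot = −Q/T_H = −25100/502 = -50 J/K and ΔS_cold = +Q/T_C = 25100/390 = 64.36 J/K.
ΔS_total = -50 + 64.36 = 14.4 J/K, positive as the second law requires.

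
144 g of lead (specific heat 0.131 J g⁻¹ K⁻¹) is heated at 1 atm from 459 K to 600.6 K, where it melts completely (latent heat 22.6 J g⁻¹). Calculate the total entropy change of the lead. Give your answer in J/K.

ΔS = 10.5 J/K

Warming step: ΔS₁ = m c ln(T_tr/T_i) = 144 × 0.131 × ln(600.6/459) = 5.072 J/K.
Phase change: ΔS₂ = +mL/T_tr = 144 × 22.6 / 600.6 = 5.419 J/K.
ΔS_total = (5.072) + (5.419) = 10.5 J/K.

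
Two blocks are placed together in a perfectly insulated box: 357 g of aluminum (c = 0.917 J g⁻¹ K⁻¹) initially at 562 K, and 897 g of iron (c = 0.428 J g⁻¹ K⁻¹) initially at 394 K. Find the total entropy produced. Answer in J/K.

Energy balance: T_f = (m₁c₁T₁ + m₂c₂T₂)/(m₁c₁ + m₂c₂) = 471.32 K.
ΔS₁ = m₁c₁ ln(T_f/T₁) = 327.369 × ln(471.32/562) = -57.6 J/K.
ΔS₂ = m₂c₂ ln(T_f/T₂) = 383.916 × ln(471.32/394) = 68.79 J/K.
ΔS_total = -57.6 + 68.79 = 11.2 J/K.

ΔS_total = 11.2 J/K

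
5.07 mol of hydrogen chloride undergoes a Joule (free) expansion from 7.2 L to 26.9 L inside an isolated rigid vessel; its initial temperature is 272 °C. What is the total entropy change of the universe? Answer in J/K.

ΔS_universe = 55.6 J/K

For an ideal gas in free expansion Q = 0 and W = 0, so T is unchanged.
Entropy is a state function; using a reversible isothermal path, ΔS_gas = nR ln(V₂/V₁) = 5.07 × 8.314 × ln(26.9/7.2) = 55.6 J/K.
The insulated surroundings exchange no heat, so ΔS_surr = 0 and ΔS_universe = ΔS_gas.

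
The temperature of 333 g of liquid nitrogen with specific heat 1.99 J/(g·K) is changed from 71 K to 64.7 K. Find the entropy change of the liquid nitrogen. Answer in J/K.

ΔS = -61.6 J/K

ΔS = ∫dQ_rev/T = m c ln(T₂/T₁) = 333 × 1.99 × ln(64.7/71) = -61.6 J/K.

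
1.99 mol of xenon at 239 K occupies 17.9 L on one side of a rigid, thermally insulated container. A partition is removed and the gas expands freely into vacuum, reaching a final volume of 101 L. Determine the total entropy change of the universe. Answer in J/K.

No heat is exchanged and no work is done, so the ideal-gas temperature stays constant.
Entropy is a state function; using a reversible isothermal path, ΔS_gas = nR ln(V₂/V₁) = 1.99 × 8.314 × ln(101/17.9) = 28.6 J/K.
The insulated surroundings exchange no heat, so ΔS_surr = 0 and ΔS_universe = ΔS_gas.

ΔS_universe = 28.6 J/K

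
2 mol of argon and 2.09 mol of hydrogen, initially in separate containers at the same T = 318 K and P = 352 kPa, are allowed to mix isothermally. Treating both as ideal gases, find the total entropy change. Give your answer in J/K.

ΔS_mix = 23.6 J/K

Mole fractions: x_A = 2/4.09 = 0.489, x_B = 0.511.
ΔS_mix = −R(n_A ln x_A + n_B ln x_B) = −8.314 × (2 ln 0.489 + 2.09 ln 0.511) = 23.6 J/K.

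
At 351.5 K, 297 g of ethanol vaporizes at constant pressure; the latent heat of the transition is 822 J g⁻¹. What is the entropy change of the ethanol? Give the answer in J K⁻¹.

ΔS = 695 J/K

Heat absorbed by the substance: Q = mL = 297 × 822 = 244134 J.
At constant T, ΔS = Q_rev/T = 244134 / 351.5 = 695 J/K.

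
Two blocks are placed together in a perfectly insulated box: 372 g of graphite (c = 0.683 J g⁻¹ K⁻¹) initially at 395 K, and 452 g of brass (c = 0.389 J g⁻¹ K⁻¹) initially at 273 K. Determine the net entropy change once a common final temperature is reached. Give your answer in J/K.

ΔS_total = 6.9 J/K

Energy balance: T_f = (m₁c₁T₁ + m₂c₂T₂)/(m₁c₁ + m₂c₂) = 345.1 K.
ΔS₁ = m₁c₁ ln(T_f/T₁) = 254.076 × ln(345.1/395) = -34.31 J/K.
ΔS₂ = m₂c₂ ln(T_f/T₂) = 175.828 × ln(345.1/273) = 41.21 J/K.
ΔS_total = -34.31 + 41.21 = 6.9 J/K.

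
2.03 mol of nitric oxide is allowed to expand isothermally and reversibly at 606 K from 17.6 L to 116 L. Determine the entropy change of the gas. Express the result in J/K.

ΔS_gas = 31.8 J/K

For an isothermal ideal gas ΔS_gas = nR ln(V₂/V₁) = 2.03 × 8.314 × ln(116/17.6) = 31.8 J/K.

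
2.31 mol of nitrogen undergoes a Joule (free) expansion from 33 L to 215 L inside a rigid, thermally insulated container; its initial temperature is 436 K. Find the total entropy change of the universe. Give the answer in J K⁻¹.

ΔS_universe = 36 J/K

No heat is exchanged and no work is done, so the ideal-gas temperature stays constant.
Entropy is a state function; using a reversible isothermal path, ΔS_gas = nR ln(V₂/V₁) = 2.31 × 8.314 × ln(215/33) = 36 J/K.
The insulated surroundings exchange no heat, so ΔS_surr = 0 and ΔS_universe = ΔS_gas.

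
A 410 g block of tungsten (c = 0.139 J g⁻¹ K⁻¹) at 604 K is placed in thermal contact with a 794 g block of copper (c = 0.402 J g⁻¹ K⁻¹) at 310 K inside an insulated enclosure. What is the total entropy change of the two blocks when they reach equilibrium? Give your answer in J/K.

Energy balance: T_f = (m₁c₁T₁ + m₂c₂T₂)/(m₁c₁ + m₂c₂) = 354.54 K.
ΔS₁ = m₁c₁ ln(T_f/T₁) = 56.99 × ln(354.54/604) = -30.36 J/K.
ΔS₂ = m₂c₂ ln(T_f/T₂) = 319.188 × ln(354.54/310) = 42.85 J/K.
ΔS_total = -30.36 + 42.85 = 12.5 J/K.

ΔS_total = 12.5 J/K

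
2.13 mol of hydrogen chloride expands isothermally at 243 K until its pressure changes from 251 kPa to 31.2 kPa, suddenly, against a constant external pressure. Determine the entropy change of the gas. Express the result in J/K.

Entropy is a state function, so ΔS_gas depends only on the end states.
For an isothermal ideal gas ΔS_gas = nR ln(P₁/P₂) = 2.13 × 8.314 × ln(251/31.2) = 36.9 J/K.

ΔS_gas = 36.9 J/K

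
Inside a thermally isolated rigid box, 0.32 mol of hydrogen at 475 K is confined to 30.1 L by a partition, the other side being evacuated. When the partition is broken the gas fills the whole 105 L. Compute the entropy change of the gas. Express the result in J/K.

ΔS_gas = 3.32 J/K

No heat is exchanged and no work is done, so the ideal-gas temperature stays constant.
Entropy is a state function; using a reversible isothermal path, ΔS_gas = nR ln(V₂/V₁) = 0.32 × 8.314 × ln(105/30.1) = 3.32 J/K.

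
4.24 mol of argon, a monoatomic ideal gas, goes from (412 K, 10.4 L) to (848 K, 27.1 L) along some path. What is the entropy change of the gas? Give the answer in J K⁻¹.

ΔS = 71.9 J/K

Entropy is a state function: ΔS = nC_V ln(T₂/T₁) + nR ln(V₂/V₁), with C_V = 3R/2 = 12.47 J mol⁻¹ K⁻¹ for a monoatomic ideal gas.
ΔS = 4.24 × [12.47 × ln(848/412) + 8.314 × ln(27.1/10.4)] = 71.9 J/K.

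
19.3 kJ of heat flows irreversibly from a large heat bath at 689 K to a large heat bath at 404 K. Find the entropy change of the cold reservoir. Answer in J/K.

The cold reservoir gains heat Q, so ΔS_cold = +Q/T_C = 19300/404 = 47.8 J/K.

ΔS_cold = 47.8 J/K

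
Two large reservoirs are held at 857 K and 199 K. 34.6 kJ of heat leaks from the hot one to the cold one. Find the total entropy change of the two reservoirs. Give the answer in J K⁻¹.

ΔS_total = 133 J/K

ΔS_hot = −Q/T_H = −34600/857 = -40.373 J/K and ΔS_cold = +Q/T_C = 34600/199 = 173.87 J/K.
ΔS_total = -40.373 + 173.87 = 133 J/K, positive as the second law requires.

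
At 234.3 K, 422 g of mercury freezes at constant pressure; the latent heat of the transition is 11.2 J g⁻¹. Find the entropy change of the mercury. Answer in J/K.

ΔS = -20.2 J/K

Heat released by the substance: Q = −mL = −422 × 11.2 = −4726.4 J.
At constant T, ΔS = Q_rev/T = −4726.4 / 234.3 = -20.2 J/K.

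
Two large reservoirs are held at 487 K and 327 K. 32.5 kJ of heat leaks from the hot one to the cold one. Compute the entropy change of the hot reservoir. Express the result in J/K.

The hot reservoir loses heat Q, so ΔS_hot = −Q/T_H = −32500/487 = -66.7 J/K.

ΔS_hot = -66.7 J/K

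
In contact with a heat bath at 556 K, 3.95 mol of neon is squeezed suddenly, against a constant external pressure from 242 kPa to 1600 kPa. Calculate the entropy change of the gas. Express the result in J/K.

Entropy is a state function, so ΔS_gas depends only on the end states.
For an isothermal ideal gas ΔS_gas = nR ln(P₁/P₂) = 3.95 × 8.314 × ln(242/1600) = -62 J/K.

ΔS_gas = -62 J/K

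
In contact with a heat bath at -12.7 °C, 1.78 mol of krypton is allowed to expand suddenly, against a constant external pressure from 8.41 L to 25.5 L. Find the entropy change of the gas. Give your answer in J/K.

Entropy is a state function, so ΔS_gas depends only on the end states.
For an isothermal ideal gas ΔS_gas = nR ln(V₂/V₁) = 1.78 × 8.314 × ln(25.5/8.41) = 16.4 J/K.

ΔS_gas = 16.4 J/K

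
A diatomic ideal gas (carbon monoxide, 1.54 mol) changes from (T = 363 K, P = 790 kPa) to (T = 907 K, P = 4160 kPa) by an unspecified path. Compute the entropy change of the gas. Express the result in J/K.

ΔS = 19.8 J/K

ΔS = nC_p ln(T₂/T₁) − nR ln(P₂/P₁), with C_p = 7R/2 = 29.1 J mol⁻¹ K⁻¹ for a diatomic ideal gas.
ΔS = 1.54 × [29.1 × ln(907/363) − 8.314 × ln(4160/790)] = 19.8 J/K.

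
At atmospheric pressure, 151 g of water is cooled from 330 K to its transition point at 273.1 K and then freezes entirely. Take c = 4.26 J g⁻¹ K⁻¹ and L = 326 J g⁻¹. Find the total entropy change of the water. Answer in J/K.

ΔS = -302 J/K

Cooling step: ΔS₁ = m c ln(T_tr/T_i) = 151 × 4.26 × ln(273.1/330) = -121.7 J/K.
Phase change: ΔS₂ = −mL/T_tr = −151 × 326 / 273.1 = -180.2 J/K.
ΔS_total = (-121.7) + (-180.2) = -302 J/K.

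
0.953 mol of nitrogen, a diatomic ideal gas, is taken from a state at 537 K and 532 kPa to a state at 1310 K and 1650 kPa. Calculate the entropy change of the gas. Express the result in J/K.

ΔS = nC_p ln(T₂/T₁) − nR ln(P₂/P₁), with C_p = 7R/2 = 29.1 J mol⁻¹ K⁻¹ for a diatomic ideal gas.
ΔS = 0.953 × [29.1 × ln(1310/537) − 8.314 × ln(1650/532)] = 15.8 J/K.

ΔS = 15.8 J/K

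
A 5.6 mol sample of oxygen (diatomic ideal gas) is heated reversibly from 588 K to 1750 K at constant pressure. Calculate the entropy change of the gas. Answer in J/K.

ΔS = 178 J/K

At constant pressure, ΔS = nC_p ln(T₂/T₁) with C_p = 7R/2 = 29.1 J mol⁻¹ K⁻¹.
ΔS = 5.6 × 29.1 × ln(1750/588) = 178 J/K.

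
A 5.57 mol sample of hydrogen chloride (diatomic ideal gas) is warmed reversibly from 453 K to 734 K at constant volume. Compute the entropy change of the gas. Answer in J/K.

ΔS = 55.9 J/K

At constant volume, ΔS = nC_V ln(T₂/T₁) with C_V = 5R/2 = 20.79 J mol⁻¹ K⁻¹.
ΔS = 5.57 × 20.79 × ln(734/453) = 55.9 J/K.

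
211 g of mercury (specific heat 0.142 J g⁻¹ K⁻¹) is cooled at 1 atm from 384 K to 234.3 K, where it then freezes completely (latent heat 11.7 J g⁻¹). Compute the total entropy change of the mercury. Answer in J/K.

ΔS = -25.3 J/K

Cooling step: ΔS₁ = m c ln(T_tr/T_i) = 211 × 0.142 × ln(234.3/384) = -14.8 J/K.
Phase change: ΔS₂ = −mL/T_tr = −211 × 11.7 / 234.3 = -10.54 J/K.
ΔS_total = (-14.8) + (-10.54) = -25.3 J/K.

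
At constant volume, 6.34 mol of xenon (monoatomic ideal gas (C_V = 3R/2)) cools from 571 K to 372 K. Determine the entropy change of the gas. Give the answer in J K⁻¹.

ΔS = -33.9 J/K

At constant volume, ΔS = nC_V ln(T₂/T₁) with C_V = 3R/2 = 12.47 J mol⁻¹ K⁻¹.
ΔS = 6.34 × 12.47 × ln(372/571) = -33.9 J/K.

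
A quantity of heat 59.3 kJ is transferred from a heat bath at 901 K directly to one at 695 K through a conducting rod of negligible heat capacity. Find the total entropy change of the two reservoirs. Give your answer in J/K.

ΔS_total = 19.5 J/K

ΔS_hot = −Q/T_H = −59300/901 = -65.82 J/K and ΔS_cold = +Q/T_C = 59300/695 = 85.32 J/K.
ΔS_total = -65.82 + 85.32 = 19.5 J/K, positive as the second law requires.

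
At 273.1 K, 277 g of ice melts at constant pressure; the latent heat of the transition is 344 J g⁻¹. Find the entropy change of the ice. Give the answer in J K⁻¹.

Heat absorbed by the substance: Q = mL = 277 × 344 = 95288 J.
At constant T, ΔS = Q_rev/T = 95288 / 273.1 = 349 J/K.

ΔS = 349 J/K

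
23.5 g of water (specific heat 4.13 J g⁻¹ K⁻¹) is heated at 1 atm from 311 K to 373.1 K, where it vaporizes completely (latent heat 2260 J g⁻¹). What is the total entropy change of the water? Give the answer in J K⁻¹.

ΔS = 160 J/K

Warming step: ΔS₁ = m c ln(T_tr/T_i) = 23.5 × 4.13 × ln(373.1/311) = 17.67 J/K.
Phase change: ΔS₂ = +mL/T_tr = 23.5 × 2260 / 373.1 = 142.3 J/K.
ΔS_total = (17.67) + (142.3) = 160 J/K.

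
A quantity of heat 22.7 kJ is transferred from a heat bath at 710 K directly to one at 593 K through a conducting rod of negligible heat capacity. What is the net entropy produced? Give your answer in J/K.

ΔS_hot = −Q/T_H = −22700/710 = -31.97 J/K and ΔS_cold = +Q/T_C = 22700/593 = 38.28 J/K.
ΔS_total = -31.97 + 38.28 = 6.31 J/K, positive as the second law requires.

ΔS_total = 6.31 J/K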